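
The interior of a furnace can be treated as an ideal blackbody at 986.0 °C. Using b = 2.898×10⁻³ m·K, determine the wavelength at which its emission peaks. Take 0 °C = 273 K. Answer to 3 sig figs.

T = 986.0 °C + 273 = 1259.0 K.
Wien's displacement law: λ_max = b/T = (2.898×10⁻³ m·K)/(1259.0 K) = 2.302×10⁻⁶ m.
That is 2.30×10³ nm, in the infrared range.

λ_max ≈ 2.30×10³ nm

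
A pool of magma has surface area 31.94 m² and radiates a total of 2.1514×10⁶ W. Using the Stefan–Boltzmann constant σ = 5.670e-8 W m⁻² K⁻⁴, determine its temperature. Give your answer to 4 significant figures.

T ≈ 1044 K

Area A = 31.94 m².
P = σAT⁴ ⇒ T = (P/(σA))^(1/4) = (2.1514×10⁶/(5.670×10⁻⁸×31.94))^(1/4) = 1044 K.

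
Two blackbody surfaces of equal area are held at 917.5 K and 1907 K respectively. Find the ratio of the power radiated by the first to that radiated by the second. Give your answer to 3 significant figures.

P₁/P₂ ≈ 0.0536

With equal areas, P₁/P₂ = (T₁/T₂)⁴ = (917.5/1907)⁴ = 0.0536.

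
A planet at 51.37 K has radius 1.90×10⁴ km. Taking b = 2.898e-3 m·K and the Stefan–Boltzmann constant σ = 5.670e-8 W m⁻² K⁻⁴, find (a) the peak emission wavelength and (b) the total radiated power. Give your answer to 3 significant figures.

λ_max ≈ 56.4 μm; P ≈ 1.79×10¹⁵ W

(a) λ_max = b/T = 2.898×10⁻³/51.37 = 5.641×10⁻⁵ m = 56.4 μm.
Surface area A = 4πR² = 4π(1.90×10⁷ m)² = 4.53646×10¹⁵ m².
(b) P = σAT⁴ = 5.670×10⁻⁸×4.53646×10¹⁵×(51.37)⁴ = 1.79×10¹⁵ W.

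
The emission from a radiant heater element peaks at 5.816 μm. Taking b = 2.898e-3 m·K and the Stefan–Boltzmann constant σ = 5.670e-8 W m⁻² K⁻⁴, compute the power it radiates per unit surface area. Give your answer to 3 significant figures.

Wien's law: T = b/λ_max = 2.898×10⁻³/5.816×10⁻⁶ = 498.281 K.
Then I = σT⁴ = 5.670×10⁻⁸×(498.281)⁴ = 3.50×10³ W/m².

I ≈ 3.50×10³ W/m²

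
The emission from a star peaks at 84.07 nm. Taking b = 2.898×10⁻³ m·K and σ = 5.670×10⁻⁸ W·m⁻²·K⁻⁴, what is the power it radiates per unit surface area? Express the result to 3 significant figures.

I ≈ 8.01×10¹⁰ W/m²

Wien's law: T = b/λ_max = 2.898×10⁻³/8.407×10⁻⁸ = 34471.3 K.
Then I = σT⁴ = 5.670×10⁻⁸×(34471.3)⁴ = 8.01×10¹⁰ W/m².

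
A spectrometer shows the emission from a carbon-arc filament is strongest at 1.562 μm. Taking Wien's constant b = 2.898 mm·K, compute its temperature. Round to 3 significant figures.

T ≈ 1.86×10³ K

Wien's law gives T = b/λ_max = (2.898×10⁻³ m·K)/(1.562×10⁻⁶ m) = 1.86×10³ K.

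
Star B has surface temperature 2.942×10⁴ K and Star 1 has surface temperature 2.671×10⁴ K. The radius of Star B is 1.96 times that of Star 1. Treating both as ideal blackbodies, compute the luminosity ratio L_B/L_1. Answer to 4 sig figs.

L ∝ R²T⁴, so L_B/L_1 = (R_B/R_1)²(T_B/T_1)⁴ = (1.96)² × (2.942×10⁴/2.671×10⁴)⁴ = 3.8416 × 1.47189 = 5.654.

L_B/L_1 ≈ 5.654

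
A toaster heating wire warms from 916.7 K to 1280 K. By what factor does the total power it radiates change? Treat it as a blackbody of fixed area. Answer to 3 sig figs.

P ∝ T⁴, so P₂/P₁ = (T₂/T₁)⁴ = (1280/916.7)⁴ = (1.39631)⁴ = 3.80.

P₂/P₁ ≈ 3.80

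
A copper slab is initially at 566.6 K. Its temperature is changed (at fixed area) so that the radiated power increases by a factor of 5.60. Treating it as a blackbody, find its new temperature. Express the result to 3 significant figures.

T₂ ≈ 872 K

P ∝ T⁴, so T₂/T₁ = (P₂/P₁)^(1/4) = (5.60)^(1/4) = 1.53832.
T₂ = 566.6 × 1.53832 = 872 K.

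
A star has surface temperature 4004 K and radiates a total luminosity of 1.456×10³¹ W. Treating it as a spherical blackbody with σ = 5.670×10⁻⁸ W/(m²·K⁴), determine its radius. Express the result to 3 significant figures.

R ≈ 2.82×10¹¹ m

L = 4πR²σT⁴ ⇒ R = √(L/(4πσT⁴)).
σT⁴ = 1.45733×10⁷ W/m², so R = √(1.456×10³¹/(4π×1.45733×10⁷)) = 2.82×10¹¹ m.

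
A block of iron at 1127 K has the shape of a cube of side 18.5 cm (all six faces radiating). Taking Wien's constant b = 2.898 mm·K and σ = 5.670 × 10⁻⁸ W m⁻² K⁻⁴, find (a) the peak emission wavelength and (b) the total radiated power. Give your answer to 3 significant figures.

λ_max ≈ 2.57×10³ nm; P ≈ 1.88×10⁴ W

(a) λ_max = b/T = 2.898×10⁻³/1127 = 2.571×10⁻⁶ m = 2.57×10³ nm.
Area A = 6s² = 6×(0.185 m)² = 0.20535 m².
(b) P = σAT⁴ = 5.670×10⁻⁸×0.20535×(1127)⁴ = 1.88×10⁴ W.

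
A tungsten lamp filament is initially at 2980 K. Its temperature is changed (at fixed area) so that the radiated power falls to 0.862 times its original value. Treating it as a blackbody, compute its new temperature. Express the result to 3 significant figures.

T₂ ≈ 2.87×10³ K

P ∝ T⁴, so T₂/T₁ = (P₂/P₁)^(1/4) = (0.862)^(1/4) = 0.963556.
T₂ = 2980 × 0.963556 = 2.87×10³ K.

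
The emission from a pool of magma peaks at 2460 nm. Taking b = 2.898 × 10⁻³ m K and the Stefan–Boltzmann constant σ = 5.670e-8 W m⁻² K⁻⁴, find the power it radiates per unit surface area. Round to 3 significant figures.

Wien's law: T = b/λ_max = 2.898×10⁻³/2.460×10⁻⁶ = 1178.05 K.
Then I = σT⁴ = 5.670×10⁻⁸×(1178.05)⁴ = 1.09×10⁵ W/m².

I ≈ 1.09×10⁵ W/m²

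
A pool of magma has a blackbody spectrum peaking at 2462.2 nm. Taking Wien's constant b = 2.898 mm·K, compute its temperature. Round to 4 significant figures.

Wien's law gives T = b/λ_max = (2.898×10⁻³ m·K)/(2.4622×10⁻⁶ m) = 1177 K.

T ≈ 1177 K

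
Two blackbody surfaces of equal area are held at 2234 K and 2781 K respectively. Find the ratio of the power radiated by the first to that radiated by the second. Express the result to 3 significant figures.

P₁/P₂ ≈ 0.416

With equal areas, P₁/P₂ = (T₁/T₂)⁴ = (2234/2781)⁴ = 0.416.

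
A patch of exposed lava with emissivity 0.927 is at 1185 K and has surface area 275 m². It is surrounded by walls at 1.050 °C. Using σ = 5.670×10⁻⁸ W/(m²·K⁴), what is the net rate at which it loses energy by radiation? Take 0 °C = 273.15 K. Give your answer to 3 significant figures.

Net loss ≈ 2.84×10⁷ W

Surroundings: T = 1.050 °C + 273.15 = 274.200 K.
Area A = 275 m².
Net radiated power P_net = εσA(T⁴ − T₀⁴) = 0.927×5.670×10⁻⁸×275×(1185⁴ − 274.200⁴).
T⁴ − T₀⁴ = 1.97185×10¹² − 5.65288×10⁹ = 1.96620×10¹² K⁴, so P_net = 2.84×10⁷ W.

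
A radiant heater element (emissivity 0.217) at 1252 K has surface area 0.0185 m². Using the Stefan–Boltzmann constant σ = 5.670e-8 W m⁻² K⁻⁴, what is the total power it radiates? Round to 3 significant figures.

P ≈ 559 W

Area A = 0.0185 m².
P = εσAT⁴ = 0.217 × 5.670×10⁻⁸ × 0.0185 × (1252)⁴ = 559 W.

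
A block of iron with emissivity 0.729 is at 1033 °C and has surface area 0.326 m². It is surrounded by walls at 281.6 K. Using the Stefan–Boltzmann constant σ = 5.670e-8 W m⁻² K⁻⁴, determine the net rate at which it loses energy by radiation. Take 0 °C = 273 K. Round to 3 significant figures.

Net loss ≈ 3.91×10⁴ W

T = 1033 °C + 273 = 1306 K.
Area A = 0.326 m².
Net radiated power P_net = εσA(T⁴ − T₀⁴) = 0.729×5.670×10⁻⁸×0.326×(1306⁴ − 281.6⁴).
T⁴ − T₀⁴ = 2.90919×10¹² − 6.28826×10⁹ = 2.90290×10¹² K⁴, so P_net = 3.91×10⁴ W.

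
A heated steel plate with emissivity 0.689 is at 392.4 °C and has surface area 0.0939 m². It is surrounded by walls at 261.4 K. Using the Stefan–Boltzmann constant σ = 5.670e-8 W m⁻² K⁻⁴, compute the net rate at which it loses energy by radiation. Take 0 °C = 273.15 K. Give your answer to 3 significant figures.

Net loss ≈ 703 W

T = 392.4 °C + 273.15 = 665.55 K.
Area A = 0.0939 m².
Net radiated power P_net = εσA(T⁴ − T₀⁴) = 0.689×5.670×10⁻⁸×0.0939×(665.55⁴ − 261.4⁴).
T⁴ − T₀⁴ = 1.96211×10¹¹ − 4.66898×10⁹ = 1.91542×10¹¹ K⁴, so P_net = 703 W.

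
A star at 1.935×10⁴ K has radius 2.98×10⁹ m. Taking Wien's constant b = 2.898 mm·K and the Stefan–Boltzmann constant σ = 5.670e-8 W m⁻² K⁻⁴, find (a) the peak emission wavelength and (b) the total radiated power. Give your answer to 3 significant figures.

(a) λ_max = b/T = 2.898×10⁻³/1.935×10⁴ = 1.498×10⁻⁷ m = 150 nm.
Surface area A = 4πR² = 4π(2.98×10⁹ m)² = 1.11594×10²⁰ m².
(b) P = σAT⁴ = 5.670×10⁻⁸×1.11594×10²⁰×(1.935×10⁴)⁴ = 8.87×10²⁹ W.

λ_max ≈ 150 nm; P ≈ 8.87×10²⁹ W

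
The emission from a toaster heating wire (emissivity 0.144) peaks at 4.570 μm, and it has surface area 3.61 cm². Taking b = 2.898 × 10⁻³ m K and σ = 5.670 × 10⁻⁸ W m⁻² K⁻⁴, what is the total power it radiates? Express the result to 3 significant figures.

P ≈ 0.477 W

Wien's law: T = b/λ_max = 2.898×10⁻³/4.570×10⁻⁶ = 634.136 K.
Area A = 3.61 cm² = 3.61×10⁻⁴ m².
Then P = εσAT⁴ = 0.144×5.670×10⁻⁸×3.61×10⁻⁴×(634.136)⁴ = 0.477 W.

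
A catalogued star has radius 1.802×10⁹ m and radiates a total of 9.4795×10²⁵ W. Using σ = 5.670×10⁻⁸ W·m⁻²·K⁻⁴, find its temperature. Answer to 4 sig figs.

Surface area A = 4πR² = 4π(1.802×10⁹ m)² = 4.08056×10¹⁹ m².
P = σAT⁴ ⇒ T = (P/(σA))^(1/4) = (9.4795×10²⁵/(5.670×10⁻⁸×4.08056×10¹⁹))^(1/4) = 2530 K.

T ≈ 2530 K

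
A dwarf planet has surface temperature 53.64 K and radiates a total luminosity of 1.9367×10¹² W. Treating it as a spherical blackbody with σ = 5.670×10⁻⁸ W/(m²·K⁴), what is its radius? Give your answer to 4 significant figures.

L = 4πR²σT⁴ ⇒ R = √(L/(4πσT⁴)).
σT⁴ = 0.469395 W/m², so R = √(1.9367×10¹²/(4π×0.469395)) = 5.730×10⁵ m.

R ≈ 5.730×10⁵ m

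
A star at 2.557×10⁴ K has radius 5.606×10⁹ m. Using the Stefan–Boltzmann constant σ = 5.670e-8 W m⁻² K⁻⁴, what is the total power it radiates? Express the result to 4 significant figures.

Surface area A = 4πR² = 4π(5.606×10⁹ m)² = 3.94926×10²⁰ m².
P = σAT⁴ = 5.670×10⁻⁸ × 3.94926×10²⁰ × (2.557×10⁴)⁴ = 9.572×10³⁰ W.

P ≈ 9.572×10³⁰ W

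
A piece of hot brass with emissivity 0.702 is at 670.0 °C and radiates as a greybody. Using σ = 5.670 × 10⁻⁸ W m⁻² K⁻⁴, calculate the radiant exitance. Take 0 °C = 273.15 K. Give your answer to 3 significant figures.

T = 670.0 °C + 273.15 = 943.15 K.
Stefan–Boltzmann: I = εσT⁴ = 0.702 × 5.670×10⁻⁸ × (943.15)⁴ = 3.15×10⁴ W/m².

I ≈ 3.15×10⁴ W/m²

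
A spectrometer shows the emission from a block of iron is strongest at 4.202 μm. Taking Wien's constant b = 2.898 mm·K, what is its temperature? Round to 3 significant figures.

Wien's law gives T = b/λ_max = (2.898×10⁻³ m·K)/(4.202×10⁻⁶ m) = 690 K.

T ≈ 690 K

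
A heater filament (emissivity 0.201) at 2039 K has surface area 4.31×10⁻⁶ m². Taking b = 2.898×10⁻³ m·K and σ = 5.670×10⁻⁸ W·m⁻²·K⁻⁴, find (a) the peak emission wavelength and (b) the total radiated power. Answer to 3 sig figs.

λ_max ≈ 1.42 μm; P ≈ 0.849 W

(a) λ_max = b/T = 2.898×10⁻³/2039 = 1.421×10⁻⁶ m = 1.42 μm.
Area A = 4.31×10⁻⁶ m².
(b) P = εσAT⁴ = 0.201×5.670×10⁻⁸×4.31×10⁻⁶×(2039)⁴ = 0.849 W.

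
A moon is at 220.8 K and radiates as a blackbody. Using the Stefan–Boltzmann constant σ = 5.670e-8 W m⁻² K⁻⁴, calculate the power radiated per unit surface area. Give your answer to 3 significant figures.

I ≈ 135 W/m²

Stefan–Boltzmann: I = σT⁴ = 5.670×10⁻⁸ × (220.8)⁴ = 135 W/m².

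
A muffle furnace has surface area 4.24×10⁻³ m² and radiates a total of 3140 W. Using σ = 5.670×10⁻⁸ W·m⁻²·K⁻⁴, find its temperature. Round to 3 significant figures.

Area A = 4.24×10⁻³ m².
P = σAT⁴ ⇒ T = (P/(σA))^(1/4) = (3140/(5.670×10⁻⁸×4.24×10⁻³))^(1/4) = 1.90×10³ K.

T ≈ 1.90×10³ K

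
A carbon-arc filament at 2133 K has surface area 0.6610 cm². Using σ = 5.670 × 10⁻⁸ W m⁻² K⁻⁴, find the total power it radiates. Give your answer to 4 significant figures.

P ≈ 77.58 W

Area A = 0.6610 cm² = 6.610×10⁻⁵ m².
P = σAT⁴ = 5.670×10⁻⁸ × 6.610×10⁻⁵ × (2133)⁴ = 77.58 W.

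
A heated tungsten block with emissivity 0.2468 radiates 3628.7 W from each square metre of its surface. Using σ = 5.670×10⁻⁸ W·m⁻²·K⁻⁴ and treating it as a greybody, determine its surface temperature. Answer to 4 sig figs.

T ≈ 713.6 K

I = εσT⁴, so T = (I/εσ)^(1/4) = (3628.7/(0.2468×5.670×10⁻⁸))^(1/4) = 713.6 K.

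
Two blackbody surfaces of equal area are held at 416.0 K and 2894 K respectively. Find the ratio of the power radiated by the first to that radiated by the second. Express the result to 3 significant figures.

P₁/P₂ ≈ 4.27×10⁻⁴

With equal areas, P₁/P₂ = (T₁/T₂)⁴ = (416.0/2894)⁴ = 4.27×10⁻⁴.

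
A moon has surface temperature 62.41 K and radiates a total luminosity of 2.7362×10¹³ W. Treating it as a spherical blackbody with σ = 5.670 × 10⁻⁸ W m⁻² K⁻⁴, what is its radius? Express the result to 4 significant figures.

R ≈ 1.591×10⁶ m

L = 4πR²σT⁴ ⇒ R = √(L/(4πσT⁴)).
σT⁴ = 0.860201 W/m², so R = √(2.7362×10¹³/(4π×0.860201)) = 1.591×10⁶ m.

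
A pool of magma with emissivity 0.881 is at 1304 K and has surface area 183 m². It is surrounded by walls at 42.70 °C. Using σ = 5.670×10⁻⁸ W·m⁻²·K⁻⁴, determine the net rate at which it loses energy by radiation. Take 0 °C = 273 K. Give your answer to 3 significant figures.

Net loss ≈ 2.63×10⁷ W

Surroundings: T = 42.70 °C + 273 = 315.70 K.
Area A = 183 m².
Net radiated power P_net = εσA(T⁴ − T₀⁴) = 0.881×5.670×10⁻⁸×183×(1304⁴ − 315.70⁴).
T⁴ − T₀⁴ = 2.89141×10¹² − 9.93341×10⁹ = 2.88148×10¹² K⁴, so P_net = 2.63×10⁷ W.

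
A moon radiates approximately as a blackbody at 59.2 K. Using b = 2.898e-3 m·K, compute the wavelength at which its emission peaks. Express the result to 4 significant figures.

Wien's displacement law: λ_max = b/T = (2.898×10⁻³ m·K)/(59.2 K) = 4.8953×10⁻⁵ m.
That is 48.95 μm, in the infrared range.

λ_max ≈ 48.95 μm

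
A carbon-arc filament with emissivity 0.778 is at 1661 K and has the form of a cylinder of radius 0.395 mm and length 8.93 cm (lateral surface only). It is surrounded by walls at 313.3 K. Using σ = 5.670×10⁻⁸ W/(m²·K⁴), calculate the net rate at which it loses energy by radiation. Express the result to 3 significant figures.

Net loss ≈ 74.3 W

Lateral area A = 2πrL = 2π×3.95×10⁻⁴×0.0893 = 2.21630×10⁻⁴ m².
Net radiated power P_net = εσA(T⁴ − T₀⁴) = 0.778×5.670×10⁻⁸×2.21630×10⁻⁴×(1661⁴ − 313.3⁴).
T⁴ − T₀⁴ = 7.61165×10¹² − 9.63478×10⁹ = 7.60202×10¹² K⁴, so P_net = 74.3 W.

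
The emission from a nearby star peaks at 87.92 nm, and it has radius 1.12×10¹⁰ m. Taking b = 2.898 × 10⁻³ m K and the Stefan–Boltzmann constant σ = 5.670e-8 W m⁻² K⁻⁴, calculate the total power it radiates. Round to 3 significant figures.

Wien's law: T = b/λ_max = 2.898×10⁻³/8.792×10⁻⁸ = 32961.8 K.
Surface area A = 4πR² = 4π(1.12×10¹⁰ m)² = 1.57633×10²¹ m².
Then P = σAT⁴ = 5.670×10⁻⁸×1.57633×10²¹×(32961.8)⁴ = 1.06×10³² W.

P ≈ 1.06×10³² W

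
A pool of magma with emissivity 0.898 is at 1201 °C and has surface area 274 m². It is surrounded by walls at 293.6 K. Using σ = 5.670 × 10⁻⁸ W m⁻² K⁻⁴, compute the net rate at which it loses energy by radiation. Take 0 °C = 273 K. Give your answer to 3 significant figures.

Net loss ≈ 6.58×10⁷ W

T = 1201 °C + 273 = 1474 K.
Area A = 274 m².
Net radiated power P_net = εσA(T⁴ − T₀⁴) = 0.898×5.670×10⁻⁸×274×(1474⁴ − 293.6⁴).
T⁴ − T₀⁴ = 4.72052×10¹² − 7.43061×10⁹ = 4.71309×10¹² K⁴, so P_net = 6.58×10⁷ W.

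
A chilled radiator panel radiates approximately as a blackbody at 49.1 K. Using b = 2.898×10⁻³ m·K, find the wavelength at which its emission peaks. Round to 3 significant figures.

λ_max ≈ 59.0 μm

Wien's displacement law: λ_max = b/T = (2.898×10⁻³ m·K)/(49.1 K) = 5.902×10⁻⁵ m.
That is 59.0 μm, in the infrared range.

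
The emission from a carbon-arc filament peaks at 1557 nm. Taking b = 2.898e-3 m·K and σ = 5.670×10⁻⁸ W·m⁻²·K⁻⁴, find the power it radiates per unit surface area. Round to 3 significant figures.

Wien's law: T = b/λ_max = 2.898×10⁻³/1.557×10⁻⁶ = 1861.27 K.
Then I = σT⁴ = 5.670×10⁻⁸×(1861.27)⁴ = 6.80×10⁵ W/m².

I ≈ 6.80×10⁵ W/m²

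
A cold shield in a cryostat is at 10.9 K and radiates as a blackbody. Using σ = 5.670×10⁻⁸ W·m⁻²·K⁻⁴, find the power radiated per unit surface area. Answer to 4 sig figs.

I ≈ 8.004×10⁻⁴ W/m²

Stefan–Boltzmann: I = σT⁴ = 5.670×10⁻⁸ × (10.9)⁴ = 8.004×10⁻⁴ W/m².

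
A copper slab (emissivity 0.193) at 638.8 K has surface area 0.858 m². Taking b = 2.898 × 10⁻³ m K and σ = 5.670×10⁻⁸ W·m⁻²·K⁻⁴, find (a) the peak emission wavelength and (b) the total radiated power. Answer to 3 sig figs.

λ_max ≈ 4.54 μm; P ≈ 1.56×10³ W

(a) λ_max = b/T = 2.898×10⁻³/638.8 = 4.537×10⁻⁶ m = 4.54 μm.
Area A = 0.858 m².
(b) P = εσAT⁴ = 0.193×5.670×10⁻⁸×0.858×(638.8)⁴ = 1.56×10³ W.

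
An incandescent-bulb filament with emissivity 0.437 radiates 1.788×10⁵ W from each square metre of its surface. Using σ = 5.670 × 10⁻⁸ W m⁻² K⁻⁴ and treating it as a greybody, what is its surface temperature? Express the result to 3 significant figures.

T ≈ 1.64×10³ K

I = εσT⁴, so T = (I/εσ)^(1/4) = (1.788×10⁵/(0.437×5.670×10⁻⁸))^(1/4) = 1.64×10³ K.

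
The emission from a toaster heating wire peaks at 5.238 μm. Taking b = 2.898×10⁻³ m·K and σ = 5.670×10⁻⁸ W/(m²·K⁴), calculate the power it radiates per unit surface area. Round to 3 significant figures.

I ≈ 5.31×10³ W/m²

Wien's law: T = b/λ_max = 2.898×10⁻³/5.238×10⁻⁶ = 553.265 K.
Then I = σT⁴ = 5.670×10⁻⁸×(553.265)⁴ = 5.31×10³ W/m².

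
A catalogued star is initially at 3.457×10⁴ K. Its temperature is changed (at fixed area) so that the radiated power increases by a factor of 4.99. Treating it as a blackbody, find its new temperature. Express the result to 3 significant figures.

T₂ ≈ 5.17×10⁴ K

P ∝ T⁴, so T₂/T₁ = (P₂/P₁)^(1/4) = (4.99)^(1/4) = 1.49460.
T₂ = 3.457×10⁴ × 1.49460 = 5.17×10⁴ K.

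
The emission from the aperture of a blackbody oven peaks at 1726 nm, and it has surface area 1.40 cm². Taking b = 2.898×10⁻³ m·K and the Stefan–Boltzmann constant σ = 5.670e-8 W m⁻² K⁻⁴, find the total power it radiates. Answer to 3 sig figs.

Wien's law: T = b/λ_max = 2.898×10⁻³/1.726×10⁻⁶ = 1679.03 K.
Area A = 1.40 cm² = 1.40×10⁻⁴ m².
Then P = σAT⁴ = 5.670×10⁻⁸×1.40×10⁻⁴×(1679.03)⁴ = 63.1 W.

P ≈ 63.1 W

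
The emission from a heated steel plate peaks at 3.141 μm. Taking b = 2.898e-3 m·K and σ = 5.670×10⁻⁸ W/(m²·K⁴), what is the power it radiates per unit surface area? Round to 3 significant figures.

I ≈ 4.11×10⁴ W/m²

Wien's law: T = b/λ_max = 2.898×10⁻³/3.141×10⁻⁶ = 922.636 K.
Then I = σT⁴ = 5.670×10⁻⁸×(922.636)⁴ = 4.11×10⁴ W/m².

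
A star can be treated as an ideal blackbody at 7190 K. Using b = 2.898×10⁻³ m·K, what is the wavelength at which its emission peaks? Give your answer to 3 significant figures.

λ_max ≈ 0.403 μm

Wien's displacement law: λ_max = b/T = (2.898×10⁻³ m·K)/(7190 K) = 4.031×10⁻⁷ m.
That is 0.403 μm, in the visible range.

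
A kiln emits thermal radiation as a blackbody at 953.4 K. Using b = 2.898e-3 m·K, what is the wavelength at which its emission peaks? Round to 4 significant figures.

Wien's displacement law: λ_max = b/T = (2.898×10⁻³ m·K)/(953.4 K) = 3.0396×10⁻⁶ m.
That is 3.040 μm, in the infrared range.

λ_max ≈ 3.040 μm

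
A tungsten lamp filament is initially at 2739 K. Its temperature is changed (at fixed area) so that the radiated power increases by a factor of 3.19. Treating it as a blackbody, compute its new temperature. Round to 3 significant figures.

T₂ ≈ 3.66×10³ K

P ∝ T⁴, so T₂/T₁ = (P₂/P₁)^(1/4) = (3.19)^(1/4) = 1.33643.
T₂ = 2739 × 1.33643 = 3.66×10³ K.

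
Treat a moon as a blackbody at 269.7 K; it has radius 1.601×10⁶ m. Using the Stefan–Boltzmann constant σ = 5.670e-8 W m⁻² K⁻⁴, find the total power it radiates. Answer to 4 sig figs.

P ≈ 9.663×10¹⁵ W

Surface area A = 4πR² = 4π(1.601×10⁶ m)² = 3.22101×10¹³ m².
P = σAT⁴ = 5.670×10⁻⁸ × 3.22101×10¹³ × (269.7)⁴ = 9.663×10¹⁵ W.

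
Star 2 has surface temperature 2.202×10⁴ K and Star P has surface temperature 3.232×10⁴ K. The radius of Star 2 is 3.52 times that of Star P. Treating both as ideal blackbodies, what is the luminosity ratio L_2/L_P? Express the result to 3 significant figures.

L ∝ R²T⁴, so L_2/L_P = (R_2/R_P)²(T_2/T_P)⁴ = (3.52)² × (2.202×10⁴/3.232×10⁴)⁴ = 12.3904 × 0.215469 = 2.67.

L_2/L_P ≈ 2.67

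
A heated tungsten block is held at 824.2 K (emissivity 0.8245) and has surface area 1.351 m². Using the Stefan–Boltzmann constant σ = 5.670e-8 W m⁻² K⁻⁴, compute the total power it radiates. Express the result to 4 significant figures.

Area A = 1.351 m².
P = εσAT⁴ = 0.8245 × 5.670×10⁻⁸ × 1.351 × (824.2)⁴ = 2.914×10⁴ W.

P ≈ 2.914×10⁴ W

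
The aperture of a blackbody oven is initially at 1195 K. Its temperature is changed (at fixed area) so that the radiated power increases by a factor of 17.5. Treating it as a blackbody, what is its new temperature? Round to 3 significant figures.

P ∝ T⁴, so T₂/T₁ = (P₂/P₁)^(1/4) = (17.5)^(1/4) = 2.04531.
T₂ = 1195 × 2.04531 = 2.44×10³ K.

T₂ ≈ 2.44×10³ K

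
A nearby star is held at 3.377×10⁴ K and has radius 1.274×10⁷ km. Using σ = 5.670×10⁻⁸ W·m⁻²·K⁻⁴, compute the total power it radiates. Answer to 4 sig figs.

P ≈ 1.504×10³² W

Surface area A = 4πR² = 4π(1.274×10¹⁰ m)² = 2.03962×10²¹ m².
P = σAT⁴ = 5.670×10⁻⁸ × 2.03962×10²¹ × (3.377×10⁴)⁴ = 1.504×10³² W.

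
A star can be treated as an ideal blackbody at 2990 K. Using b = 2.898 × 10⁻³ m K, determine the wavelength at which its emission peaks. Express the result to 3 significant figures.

λ_max ≈ 0.969 μm

Wien's displacement law: λ_max = b/T = (2.898×10⁻³ m·K)/(2990 K) = 9.692×10⁻⁷ m.
That is 0.969 μm, in the infrared range.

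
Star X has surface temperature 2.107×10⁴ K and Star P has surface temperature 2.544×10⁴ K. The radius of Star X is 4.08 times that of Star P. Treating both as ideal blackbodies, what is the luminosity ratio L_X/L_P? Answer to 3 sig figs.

L_X/L_P ≈ 7.83

L ∝ R²T⁴, so L_X/L_P = (R_X/R_P)²(T_X/T_P)⁴ = (4.08)² × (2.107×10⁴/2.544×10⁴)⁴ = 16.6464 × 0.470533 = 7.83.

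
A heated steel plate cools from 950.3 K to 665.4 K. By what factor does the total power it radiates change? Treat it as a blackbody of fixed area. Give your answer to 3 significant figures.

P ∝ T⁴, so P₂/P₁ = (T₂/T₁)⁴ = (665.4/950.3)⁴ = (0.700200)⁴ = 0.240.

P₂/P₁ ≈ 0.240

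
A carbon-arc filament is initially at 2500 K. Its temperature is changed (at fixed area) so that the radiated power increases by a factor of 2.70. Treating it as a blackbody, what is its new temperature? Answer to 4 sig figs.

P ∝ T⁴, so T₂/T₁ = (P₂/P₁)^(1/4) = (2.70)^(1/4) = 1.28186.
T₂ = 2500 × 1.28186 = 3205 K.

T₂ ≈ 3205 K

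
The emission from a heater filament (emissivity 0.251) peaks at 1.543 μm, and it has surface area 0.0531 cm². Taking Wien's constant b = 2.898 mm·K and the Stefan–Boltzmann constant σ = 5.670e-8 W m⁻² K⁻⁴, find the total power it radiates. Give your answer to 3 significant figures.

P ≈ 0.940 W

Wien's law: T = b/λ_max = 2.898×10⁻³/1.543×10⁻⁶ = 1878.16 K.
Area A = 0.0531 cm² = 5.31×10⁻⁶ m².
Then P = εσAT⁴ = 0.251×5.670×10⁻⁸×5.31×10⁻⁶×(1878.16)⁴ = 0.940 W.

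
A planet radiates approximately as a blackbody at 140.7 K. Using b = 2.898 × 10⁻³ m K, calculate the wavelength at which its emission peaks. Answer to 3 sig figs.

λ_max ≈ 20.6 μm

Wien's displacement law: λ_max = b/T = (2.898×10⁻³ m·K)/(140.7 K) = 2.060×10⁻⁵ m.
That is 20.6 μm, in the infrared range.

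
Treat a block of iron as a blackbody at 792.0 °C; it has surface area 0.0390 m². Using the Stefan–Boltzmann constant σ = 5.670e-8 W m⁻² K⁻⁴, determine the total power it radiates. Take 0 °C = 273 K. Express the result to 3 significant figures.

P ≈ 2.84×10³ W

T = 792.0 °C + 273 = 1065.0 K.
Area A = 0.0390 m².
P = σAT⁴ = 5.670×10⁻⁸ × 0.0390 × (1065.0)⁴ = 2.84×10³ W.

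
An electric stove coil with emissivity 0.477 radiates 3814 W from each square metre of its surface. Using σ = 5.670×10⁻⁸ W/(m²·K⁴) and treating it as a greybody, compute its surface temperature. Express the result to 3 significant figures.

I = εσT⁴, so T = (I/εσ)^(1/4) = (3814/(0.477×5.670×10⁻⁸))^(1/4) = 613 K.

T ≈ 613 K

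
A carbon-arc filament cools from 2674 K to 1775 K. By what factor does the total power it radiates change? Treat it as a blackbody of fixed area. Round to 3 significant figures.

P₂/P₁ ≈ 0.194

P ∝ T⁴, so P₂/P₁ = (T₂/T₁)⁴ = (1775/2674)⁴ = (0.663800)⁴ = 0.194.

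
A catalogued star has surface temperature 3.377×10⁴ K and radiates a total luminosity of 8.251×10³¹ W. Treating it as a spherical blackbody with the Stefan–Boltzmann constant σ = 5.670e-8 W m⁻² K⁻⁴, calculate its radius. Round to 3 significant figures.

L = 4πR²σT⁴ ⇒ R = √(L/(4πσT⁴)).
σT⁴ = 7.37407×10¹⁰ W/m², so R = √(8.251×10³¹/(4π×7.37407×10¹⁰)) = 9.44×10⁹ m.

R ≈ 9.44×10⁹ m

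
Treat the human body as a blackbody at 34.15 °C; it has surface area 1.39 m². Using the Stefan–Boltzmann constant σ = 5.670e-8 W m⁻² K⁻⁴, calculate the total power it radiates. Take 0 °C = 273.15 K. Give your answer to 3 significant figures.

P ≈ 703 W

T = 34.15 °C + 273.15 = 307.30 K.
Area A = 1.39 m².
P = σAT⁴ = 5.670×10⁻⁸ × 1.39 × (307.30)⁴ = 703 W.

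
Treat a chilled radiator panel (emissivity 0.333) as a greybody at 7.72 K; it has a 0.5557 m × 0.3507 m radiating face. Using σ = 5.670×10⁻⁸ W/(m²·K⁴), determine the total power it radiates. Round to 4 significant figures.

P ≈ 1.307×10⁻⁵ W

Area A = 0.5557 × 0.3507 = 0.194884 m².
P = εσAT⁴ = 0.333 × 5.670×10⁻⁸ × 0.194884 × (7.72)⁴ = 1.307×10⁻⁵ W.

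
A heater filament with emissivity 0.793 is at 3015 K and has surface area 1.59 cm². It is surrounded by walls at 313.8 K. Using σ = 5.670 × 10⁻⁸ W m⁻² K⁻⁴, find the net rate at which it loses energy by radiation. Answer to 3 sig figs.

Area A = 1.59 cm² = 1.59×10⁻⁴ m².
Net radiated power P_net = εσA(T⁴ − T₀⁴) = 0.793×5.670×10⁻⁸×1.59×10⁻⁴×(3015⁴ − 313.8⁴).
T⁴ − T₀⁴ = 8.26322×10¹³ − 9.69643×10⁹ = 8.26225×10¹³ K⁴, so P_net = 591 W.

Net loss ≈ 591 W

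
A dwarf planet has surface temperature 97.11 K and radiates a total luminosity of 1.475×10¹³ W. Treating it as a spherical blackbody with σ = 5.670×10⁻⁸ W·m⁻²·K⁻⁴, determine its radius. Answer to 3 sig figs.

R ≈ 4.82×10⁵ m

L = 4πR²σT⁴ ⇒ R = √(L/(4πσT⁴)).
σT⁴ = 5.04242 W/m², so R = √(1.475×10¹³/(4π×5.04242)) = 4.82×10⁵ m.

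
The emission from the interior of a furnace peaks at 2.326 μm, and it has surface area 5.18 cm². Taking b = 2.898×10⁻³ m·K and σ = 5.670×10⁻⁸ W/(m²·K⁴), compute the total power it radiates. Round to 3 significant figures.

Wien's law: T = b/λ_max = 2.898×10⁻³/2.326×10⁻⁶ = 1245.92 K.
Area A = 5.18 cm² = 5.18×10⁻⁴ m².
Then P = σAT⁴ = 5.670×10⁻⁸×5.18×10⁻⁴×(1245.92)⁴ = 70.8 W.

P ≈ 70.8 W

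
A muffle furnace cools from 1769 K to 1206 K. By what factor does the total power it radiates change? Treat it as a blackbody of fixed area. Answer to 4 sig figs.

P₂/P₁ ≈ 0.2160

P ∝ T⁴, so P₂/P₁ = (T₂/T₁)⁴ = (1206/1769)⁴ = (0.681741)⁴ = 0.2160.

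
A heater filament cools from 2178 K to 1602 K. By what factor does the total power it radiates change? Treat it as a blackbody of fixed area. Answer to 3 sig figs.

P ∝ T⁴, so P₂/P₁ = (T₂/T₁)⁴ = (1602/2178)⁴ = (0.735537)⁴ = 0.293.

P₂/P₁ ≈ 0.293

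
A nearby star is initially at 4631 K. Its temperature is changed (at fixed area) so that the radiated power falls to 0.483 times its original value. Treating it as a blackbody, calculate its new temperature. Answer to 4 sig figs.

T₂ ≈ 3861 K

P ∝ T⁴, so T₂/T₁ = (P₂/P₁)^(1/4) = (0.483)^(1/4) = 0.833656.
T₂ = 4631 × 0.833656 = 3861 K.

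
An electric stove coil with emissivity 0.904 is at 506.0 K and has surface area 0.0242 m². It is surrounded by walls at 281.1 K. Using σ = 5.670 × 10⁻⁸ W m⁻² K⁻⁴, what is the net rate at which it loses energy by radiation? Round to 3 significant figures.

Area A = 0.0242 m².
Net radiated power P_net = εσA(T⁴ − T₀⁴) = 0.904×5.670×10⁻⁸×0.0242×(506.0⁴ − 281.1⁴).
T⁴ − T₀⁴ = 6.55544×10¹⁰ − 6.24372×10⁹ = 5.93107×10¹⁰ K⁴, so P_net = 73.6 W.

Net loss ≈ 73.6 W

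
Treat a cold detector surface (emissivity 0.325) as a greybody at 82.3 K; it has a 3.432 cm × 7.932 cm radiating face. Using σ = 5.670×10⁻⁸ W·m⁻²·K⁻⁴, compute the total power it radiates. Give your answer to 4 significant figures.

P ≈ 2.301×10⁻³ W

Area A = 0.03432 × 0.07932 = 2.72226×10⁻³ m².
P = εσAT⁴ = 0.325 × 5.670×10⁻⁸ × 2.72226×10⁻³ × (82.3)⁴ = 2.301×10⁻³ W.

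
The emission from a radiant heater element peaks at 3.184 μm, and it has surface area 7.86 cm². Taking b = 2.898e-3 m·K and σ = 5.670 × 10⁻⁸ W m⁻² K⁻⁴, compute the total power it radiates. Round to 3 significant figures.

P ≈ 30.6 W

Wien's law: T = b/λ_max = 2.898×10⁻³/3.184×10⁻⁶ = 910.176 K.
Area A = 7.86 cm² = 7.86×10⁻⁴ m².
Then P = σAT⁴ = 5.670×10⁻⁸×7.86×10⁻⁴×(910.176)⁴ = 30.6 W.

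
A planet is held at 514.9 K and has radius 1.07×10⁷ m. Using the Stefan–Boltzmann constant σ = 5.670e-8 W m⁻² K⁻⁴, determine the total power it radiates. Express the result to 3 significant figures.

P ≈ 5.73×10¹⁸ W

Surface area A = 4πR² = 4π(1.07×10⁷ m)² = 1.43872×10¹⁵ m².
P = σAT⁴ = 5.670×10⁻⁸ × 1.43872×10¹⁵ × (514.9)⁴ = 5.73×10¹⁸ W.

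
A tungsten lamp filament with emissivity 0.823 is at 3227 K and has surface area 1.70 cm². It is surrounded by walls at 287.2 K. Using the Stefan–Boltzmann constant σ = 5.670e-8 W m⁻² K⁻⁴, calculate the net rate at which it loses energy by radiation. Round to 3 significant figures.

Area A = 1.70 cm² = 1.70×10⁻⁴ m².
Net radiated power P_net = εσA(T⁴ − T₀⁴) = 0.823×5.670×10⁻⁸×1.70×10⁻⁴×(3227⁴ − 287.2⁴).
T⁴ − T₀⁴ = 1.08442×10¹⁴ − 6.80358×10⁹ = 1.08435×10¹⁴ K⁴, so P_net = 860 W.

Net loss ≈ 860 W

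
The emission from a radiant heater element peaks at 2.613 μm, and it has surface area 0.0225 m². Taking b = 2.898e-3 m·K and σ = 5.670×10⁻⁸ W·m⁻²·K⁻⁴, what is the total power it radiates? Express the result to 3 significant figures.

P ≈ 1.93×10³ W

Wien's law: T = b/λ_max = 2.898×10⁻³/2.613×10⁻⁶ = 1109.07 K.
Area A = 0.0225 m².
Then P = σAT⁴ = 5.670×10⁻⁸×0.0225×(1109.07)⁴ = 1.93×10³ W.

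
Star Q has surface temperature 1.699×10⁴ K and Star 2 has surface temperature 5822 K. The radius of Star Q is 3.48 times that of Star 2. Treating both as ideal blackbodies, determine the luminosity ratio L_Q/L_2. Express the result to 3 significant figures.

L_Q/L_2 ≈ 878

L ∝ R²T⁴, so L_Q/L_2 = (R_Q/R_2)²(T_Q/T_2)⁴ = (3.48)² × (1.699×10⁴/5822)⁴ = 12.1104 × 72.5245 = 878.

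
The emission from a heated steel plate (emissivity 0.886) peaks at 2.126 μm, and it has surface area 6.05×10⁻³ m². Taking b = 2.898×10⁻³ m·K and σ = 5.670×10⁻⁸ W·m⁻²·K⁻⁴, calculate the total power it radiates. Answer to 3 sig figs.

P ≈ 1.05×10³ W

Wien's law: T = b/λ_max = 2.898×10⁻³/2.126×10⁻⁶ = 1363.12 K.
Area A = 6.05×10⁻³ m².
Then P = εσAT⁴ = 0.886×5.670×10⁻⁸×6.05×10⁻³×(1363.12)⁴ = 1.05×10³ W.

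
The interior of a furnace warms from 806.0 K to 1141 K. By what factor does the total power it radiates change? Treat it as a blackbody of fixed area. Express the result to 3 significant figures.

P ∝ T⁴, so P₂/P₁ = (T₂/T₁)⁴ = (1141/806.0)⁴ = (1.41563)⁴ = 4.02.

P₂/P₁ ≈ 4.02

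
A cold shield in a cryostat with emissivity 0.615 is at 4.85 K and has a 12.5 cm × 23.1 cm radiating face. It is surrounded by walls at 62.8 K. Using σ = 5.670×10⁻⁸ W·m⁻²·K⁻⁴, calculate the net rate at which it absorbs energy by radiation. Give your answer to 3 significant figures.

Area A = 0.125 × 0.231 = 0.028875 m².
Net radiated power P_net = εσA(T⁴ − T₀⁴) = 0.615×5.670×10⁻⁸×0.028875×(4.85⁴ − 62.8⁴).
T⁴ − T₀⁴ = 553.308 − 1.55539×10⁷ = -1.55533×10⁷ K⁴, so P_net = -0.0157 W — negative, meaning a net gain of 0.0157 W.

Net gain ≈ 0.0157 W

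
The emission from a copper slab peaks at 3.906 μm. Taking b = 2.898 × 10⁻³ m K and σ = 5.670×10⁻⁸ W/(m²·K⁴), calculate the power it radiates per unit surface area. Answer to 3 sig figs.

Wien's law: T = b/λ_max = 2.898×10⁻³/3.906×10⁻⁶ = 741.935 K.
Then I = σT⁴ = 5.670×10⁻⁸×(741.935)⁴ = 1.72×10⁴ W/m².

I ≈ 1.72×10⁴ W/m²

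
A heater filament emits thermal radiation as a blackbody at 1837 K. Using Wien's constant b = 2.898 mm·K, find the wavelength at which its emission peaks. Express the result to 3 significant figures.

Wien's displacement law: λ_max = b/T = (2.898×10⁻³ m·K)/(1837 K) = 1.578×10⁻⁶ m.
That is 1.58×10³ nm, in the infrared range.

λ_max ≈ 1.58×10³ nm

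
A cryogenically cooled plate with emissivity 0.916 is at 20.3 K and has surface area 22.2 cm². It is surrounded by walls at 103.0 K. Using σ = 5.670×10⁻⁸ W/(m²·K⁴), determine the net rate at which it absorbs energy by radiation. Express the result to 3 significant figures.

Area A = 22.2 cm² = 2.22×10⁻³ m².
Net radiated power P_net = εσA(T⁴ − T₀⁴) = 0.916×5.670×10⁻⁸×2.22×10⁻³×(20.3⁴ − 103.0⁴).
T⁴ − T₀⁴ = 1.69818×10⁵ − 1.12551×10⁸ = -1.12381×10⁸ K⁴, so P_net = -0.0130 W — negative, meaning a net gain of 0.0130 W.

Net gain ≈ 0.0130 W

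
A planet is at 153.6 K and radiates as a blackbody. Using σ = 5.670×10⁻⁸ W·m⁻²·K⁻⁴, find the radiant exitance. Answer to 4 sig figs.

Stefan–Boltzmann: I = σT⁴ = 5.670×10⁻⁸ × (153.6)⁴ = 31.56 W/m².

I ≈ 31.56 W/m²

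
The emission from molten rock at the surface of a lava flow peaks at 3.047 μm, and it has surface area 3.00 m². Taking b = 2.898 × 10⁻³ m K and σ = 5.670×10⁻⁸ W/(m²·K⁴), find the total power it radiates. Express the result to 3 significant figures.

Wien's law: T = b/λ_max = 2.898×10⁻³/3.047×10⁻⁶ = 951.099 K.
Area A = 3.00 m².
Then P = σAT⁴ = 5.670×10⁻⁸×3.00×(951.099)⁴ = 1.39×10⁵ W.

P ≈ 1.39×10⁵ W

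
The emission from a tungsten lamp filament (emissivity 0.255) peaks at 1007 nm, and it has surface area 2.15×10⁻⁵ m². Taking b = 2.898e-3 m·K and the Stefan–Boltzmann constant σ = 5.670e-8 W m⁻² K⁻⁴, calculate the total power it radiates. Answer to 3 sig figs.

Wien's law: T = b/λ_max = 2.898×10⁻³/1.007×10⁻⁶ = 2877.86 K.
Area A = 2.15×10⁻⁵ m².
Then P = εσAT⁴ = 0.255×5.670×10⁻⁸×2.15×10⁻⁵×(2877.86)⁴ = 21.3 W.

P ≈ 21.3 W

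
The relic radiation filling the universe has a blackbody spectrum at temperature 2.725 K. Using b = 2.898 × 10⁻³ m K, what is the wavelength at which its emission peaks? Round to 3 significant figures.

Wien's displacement law: λ_max = b/T = (2.898×10⁻³ m·K)/(2.725 K) = 1.063×10⁻³ m.
That is 1.06×10⁻³ m, in the microwave range.

λ_max ≈ 1.06×10⁻³ m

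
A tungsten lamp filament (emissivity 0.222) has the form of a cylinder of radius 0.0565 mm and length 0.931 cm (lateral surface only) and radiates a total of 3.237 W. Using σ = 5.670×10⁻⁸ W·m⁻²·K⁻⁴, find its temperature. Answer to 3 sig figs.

T ≈ 2.97×10³ K

Lateral area A = 2πrL = 2π×5.65×10⁻⁵×9.31×10⁻³ = 3.30505×10⁻⁶ m².
P = εσAT⁴ ⇒ T = (P/(εσA))^(1/4) = (3.237/(0.222×5.670×10⁻⁸×3.30505×10⁻⁶))^(1/4) = 2.97×10³ K.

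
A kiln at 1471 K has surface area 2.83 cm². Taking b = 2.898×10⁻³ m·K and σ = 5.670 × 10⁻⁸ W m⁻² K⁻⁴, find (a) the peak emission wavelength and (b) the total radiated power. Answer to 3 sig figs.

(a) λ_max = b/T = 2.898×10⁻³/1471 = 1.970×10⁻⁶ m = 1.97 μm.
Area A = 2.83 cm² = 2.83×10⁻⁴ m².
(b) P = σAT⁴ = 5.670×10⁻⁸×2.83×10⁻⁴×(1471)⁴ = 75.1 W.

λ_max ≈ 1.97 μm; P ≈ 75.1 W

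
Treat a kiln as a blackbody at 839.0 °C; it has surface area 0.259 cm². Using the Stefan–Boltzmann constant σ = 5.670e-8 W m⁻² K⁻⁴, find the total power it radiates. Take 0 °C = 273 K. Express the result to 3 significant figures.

P ≈ 2.25 W

T = 839.0 °C + 273 = 1112.0 K.
Area A = 0.259 cm² = 2.59×10⁻⁵ m².
P = σAT⁴ = 5.670×10⁻⁸ × 2.59×10⁻⁵ × (1112.0)⁴ = 2.25 W.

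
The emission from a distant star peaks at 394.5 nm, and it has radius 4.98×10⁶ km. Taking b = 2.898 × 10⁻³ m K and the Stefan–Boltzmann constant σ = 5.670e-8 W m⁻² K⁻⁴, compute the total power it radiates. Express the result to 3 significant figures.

Wien's law: T = b/λ_max = 2.898×10⁻³/3.945×10⁻⁷ = 7346.01 K.
Surface area A = 4πR² = 4π(4.98×10⁹ m)² = 3.11651×10²⁰ m².
Then P = σAT⁴ = 5.670×10⁻⁸×3.11651×10²⁰×(7346.01)⁴ = 5.15×10²⁸ W.

P ≈ 5.15×10²⁸ W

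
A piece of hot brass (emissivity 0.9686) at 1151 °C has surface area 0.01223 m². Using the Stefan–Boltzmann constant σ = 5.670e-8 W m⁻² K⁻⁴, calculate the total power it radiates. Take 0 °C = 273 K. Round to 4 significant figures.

P ≈ 2762 W

T = 1151 °C + 273 = 1424 K.
Area A = 0.01223 m².
P = εσAT⁴ = 0.9686 × 5.670×10⁻⁸ × 0.01223 × (1424)⁴ = 2762 W.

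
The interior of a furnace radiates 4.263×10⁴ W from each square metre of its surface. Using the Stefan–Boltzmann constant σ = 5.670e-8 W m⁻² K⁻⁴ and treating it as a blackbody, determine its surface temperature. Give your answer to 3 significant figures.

I = σT⁴, so T = (I/σ)^(1/4) = (4.263×10⁴/(5.670×10⁻⁸))^(1/4) = 931 K.

T ≈ 931 K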